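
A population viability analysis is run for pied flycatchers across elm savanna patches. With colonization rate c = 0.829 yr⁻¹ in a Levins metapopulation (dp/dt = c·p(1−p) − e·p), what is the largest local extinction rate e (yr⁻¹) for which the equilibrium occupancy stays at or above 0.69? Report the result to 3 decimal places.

1 − e/c ≥ 0.69 ⇒ e ≤ c(1 − 0.69) = 0.829 × 0.3100.
e_max = 0.2570.

0.257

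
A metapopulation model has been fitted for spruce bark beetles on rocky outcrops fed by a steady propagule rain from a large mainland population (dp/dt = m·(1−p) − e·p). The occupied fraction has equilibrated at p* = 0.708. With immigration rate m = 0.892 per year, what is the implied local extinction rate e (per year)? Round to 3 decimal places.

0.368

At equilibrium m(1−p*) = e·p*, so e = m(1−p*)/p*.
e = 0.892 × 0.2920 / 0.708 = 0.3679.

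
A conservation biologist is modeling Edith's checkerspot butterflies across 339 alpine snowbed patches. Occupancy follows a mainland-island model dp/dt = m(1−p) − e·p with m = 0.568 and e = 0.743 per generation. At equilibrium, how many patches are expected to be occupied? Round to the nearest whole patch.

147

p* = m/(m+e) = 0.568/1.3110 = 0.4333.
Expected occupied patches = N × p* = 339 × 0.4333 = 146.87 ≈ 147.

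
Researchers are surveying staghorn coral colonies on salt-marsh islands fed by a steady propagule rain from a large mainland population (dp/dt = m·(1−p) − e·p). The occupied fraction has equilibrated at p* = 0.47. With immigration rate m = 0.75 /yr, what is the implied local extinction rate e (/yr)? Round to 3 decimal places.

0.846

At equilibrium m(1−p*) = e·p*, so e = m(1−p*)/p*.
e = 0.75 × 0.5300 / 0.47 = 0.8457.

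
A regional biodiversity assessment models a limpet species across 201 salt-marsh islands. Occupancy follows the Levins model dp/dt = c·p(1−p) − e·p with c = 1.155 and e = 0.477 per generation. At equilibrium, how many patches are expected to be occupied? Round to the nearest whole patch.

118

p* = 1 − e/c = 1 − 0.477/1.155 = 0.5870.
Expected occupied patches = N × p* = 201 × 0.5870 = 117.99 ≈ 118.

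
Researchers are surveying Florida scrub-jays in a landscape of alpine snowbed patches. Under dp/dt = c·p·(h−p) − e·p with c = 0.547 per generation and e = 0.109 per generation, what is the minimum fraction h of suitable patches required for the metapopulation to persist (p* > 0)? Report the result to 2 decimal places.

0.20

p* = h − e/c is positive only when h > e/c.
h_min = e/c = 0.109/0.547 = 0.1993.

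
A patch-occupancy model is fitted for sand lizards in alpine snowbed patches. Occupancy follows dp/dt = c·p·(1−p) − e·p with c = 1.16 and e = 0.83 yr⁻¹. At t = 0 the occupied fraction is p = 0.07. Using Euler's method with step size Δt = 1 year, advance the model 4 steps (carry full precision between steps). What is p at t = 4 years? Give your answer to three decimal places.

Update rule: p ← p + [c·p·(1−p) − e·p]·Δt with Δt = 1.
  1  |  dp/dt·Δt = +0.017416  |  p_1 = 0.087416
  2  |  dp/dt·Δt = +0.019983  |  p_2 = 0.107399
  3  |  dp/dt·Δt = +0.022062  |  p_3 = 0.129461
  4  |  dp/dt·Δt = +0.023280  |  p_4 = 0.152741

0.153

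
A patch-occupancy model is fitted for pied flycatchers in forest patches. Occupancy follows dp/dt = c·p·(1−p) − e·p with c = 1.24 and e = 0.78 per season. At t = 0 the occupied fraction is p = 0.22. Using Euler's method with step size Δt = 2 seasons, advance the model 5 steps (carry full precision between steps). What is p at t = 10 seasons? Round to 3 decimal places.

Update rule: p ← p + [c·p·(1−p) − e·p]·Δt with Δt = 2.
step 1: Δp = +0.08237, p = 0.30237
step 2: Δp = +0.05144, p = 0.35381
step 3: Δp = +0.01506, p = 0.36886
step 4: Δp = +0.00192, p = 0.37079
step 5: Δp = +0.00016, p = 0.37095

0.371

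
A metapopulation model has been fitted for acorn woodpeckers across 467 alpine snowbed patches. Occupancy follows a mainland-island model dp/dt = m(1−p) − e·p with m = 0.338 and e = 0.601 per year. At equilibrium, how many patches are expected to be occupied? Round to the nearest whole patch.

p* = m/(m+e) = 0.338/0.9390 = 0.3600.
Expected occupied patches = N × p* = 467 × 0.3600 = 168.10 ≈ 168.

168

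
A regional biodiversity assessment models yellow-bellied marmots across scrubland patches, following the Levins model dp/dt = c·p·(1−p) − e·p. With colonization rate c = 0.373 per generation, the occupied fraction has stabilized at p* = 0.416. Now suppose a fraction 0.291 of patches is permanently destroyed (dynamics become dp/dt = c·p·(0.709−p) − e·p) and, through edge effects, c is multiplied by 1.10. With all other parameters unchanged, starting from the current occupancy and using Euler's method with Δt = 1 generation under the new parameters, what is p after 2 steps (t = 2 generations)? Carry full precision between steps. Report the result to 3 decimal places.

Balance c(1−p*) = e gives e = 0.373×(1 − 0.41600) = 0.21783.
Starting from p₀ = 0.41600; update p ← p + (dp/dt)·Δt with the new parameters.
  1  |  dp/dt·Δt = -0.040607  |  p_1 = 0.375393
  2  |  dp/dt·Δt = -0.030389  |  p_2 = 0.345003

0.345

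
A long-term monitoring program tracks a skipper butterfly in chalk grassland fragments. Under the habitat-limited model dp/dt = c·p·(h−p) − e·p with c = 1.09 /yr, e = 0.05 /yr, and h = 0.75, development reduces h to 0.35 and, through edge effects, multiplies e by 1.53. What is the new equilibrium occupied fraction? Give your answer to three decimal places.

0.280

Before: p* = h − e/c = 0.75 − 0.05/1.09 = 0.75 − 0.0459 = 0.7041.
After: c = 1.09, e = 0.0765, h = 0.35; p* = 0.35 − 0.0765/1.09 = 0.2798.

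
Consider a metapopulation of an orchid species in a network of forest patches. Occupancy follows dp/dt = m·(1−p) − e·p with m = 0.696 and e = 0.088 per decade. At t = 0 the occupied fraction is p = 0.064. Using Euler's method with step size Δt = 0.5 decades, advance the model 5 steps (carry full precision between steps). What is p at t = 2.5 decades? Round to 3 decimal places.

Update rule: p ← p + [m·(1−p) − e·p]·Δt with Δt = 0.5.
  1  |  dp/dt·Δt = +0.322912  |  p_1 = 0.386912
  2  |  dp/dt·Δt = +0.196330  |  p_2 = 0.583242
  3  |  dp/dt·Δt = +0.119369  |  p_3 = 0.702611
  4  |  dp/dt·Δt = +0.072576  |  p_4 = 0.775188
  5  |  dp/dt·Δt = +0.044126  |  p_5 = 0.819314

0.819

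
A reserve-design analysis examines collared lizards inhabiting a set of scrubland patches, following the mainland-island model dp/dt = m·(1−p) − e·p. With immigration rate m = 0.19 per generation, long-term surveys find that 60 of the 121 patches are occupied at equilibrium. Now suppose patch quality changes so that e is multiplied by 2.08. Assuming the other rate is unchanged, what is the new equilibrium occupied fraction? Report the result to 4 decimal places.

0.3211

Observed p* = 60/121 = 0.49587.
Balance m(1−p*) = e·p* gives e = m(1−p*)/p* = 0.19×0.50413/0.49587 = 0.19316.
New p* = m/(m+e) = 0.19000/(0.19000+0.40177) = 0.32107.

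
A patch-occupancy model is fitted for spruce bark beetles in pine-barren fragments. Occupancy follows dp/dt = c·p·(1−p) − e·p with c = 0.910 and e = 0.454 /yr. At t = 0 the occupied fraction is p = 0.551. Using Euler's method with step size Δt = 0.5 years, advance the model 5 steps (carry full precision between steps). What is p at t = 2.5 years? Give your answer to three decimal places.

0.514

Update rule: p ← p + [c·p·(1−p) − e·p]·Δt with Δt = 0.5.
step 1: Δp = -0.01251, p = 0.53849
step 2: Δp = -0.00916, p = 0.52933
step 3: Δp = -0.00680, p = 0.52253
step 4: Δp = -0.00510, p = 0.51743
step 5: Δp = -0.00385, p = 0.51359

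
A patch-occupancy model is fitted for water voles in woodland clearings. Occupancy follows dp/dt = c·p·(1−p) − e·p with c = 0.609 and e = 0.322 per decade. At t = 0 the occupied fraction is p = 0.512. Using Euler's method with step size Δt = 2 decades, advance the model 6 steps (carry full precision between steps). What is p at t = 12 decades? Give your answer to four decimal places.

0.4715

Update rule: p ← p + [c·p·(1−p) − e·p]·Δt with Δt = 2.
  1  |  dp/dt·Δt = -0.025403  |  p_1 = 0.486597
  2  |  dp/dt·Δt = -0.009087  |  p_2 = 0.477510
  3  |  dp/dt·Δt = -0.003632  |  p_3 = 0.473877
  4  |  dp/dt·Δt = -0.001508  |  p_4 = 0.472369
  5  |  dp/dt·Δt = -0.000636  |  p_5 = 0.471734
  6  |  dp/dt·Δt = -0.000270  |  p_6 = 0.471464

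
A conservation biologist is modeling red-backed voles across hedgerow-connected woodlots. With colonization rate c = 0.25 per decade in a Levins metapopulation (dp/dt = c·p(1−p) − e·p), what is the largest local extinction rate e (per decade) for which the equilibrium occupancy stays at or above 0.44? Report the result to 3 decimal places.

0.140

1 − e/c ≥ 0.44 ⇒ e ≤ c(1 − 0.44) = 0.25 × 0.5600.
e_max = 0.1400.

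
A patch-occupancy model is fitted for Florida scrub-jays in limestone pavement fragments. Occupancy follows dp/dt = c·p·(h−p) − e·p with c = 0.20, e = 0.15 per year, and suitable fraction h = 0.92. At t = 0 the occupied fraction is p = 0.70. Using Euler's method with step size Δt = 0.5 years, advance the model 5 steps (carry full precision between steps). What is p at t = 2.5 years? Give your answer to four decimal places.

0.5520

Update rule: p ← p + [c·p·(h−p) − e·p]·Δt with Δt = 0.5.
t = 0.5: p = 0.70000 + (-0.03710) = 0.66290
t = 1: p = 0.66290 + (-0.03267) = 0.63023
t = 1.5: p = 0.63023 + (-0.02900) = 0.60122
t = 2: p = 0.60122 + (-0.02593) = 0.57530
t = 2.5: p = 0.57530 + (-0.02332) = 0.55198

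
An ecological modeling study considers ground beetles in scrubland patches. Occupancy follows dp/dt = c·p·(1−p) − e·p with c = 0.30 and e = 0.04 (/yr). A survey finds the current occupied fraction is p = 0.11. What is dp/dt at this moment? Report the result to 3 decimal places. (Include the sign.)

0.025

Colonization term: c·p·(1−p) = 0.30×0.11×0.8900 = 0.02937.
Extinction term: e·p = 0.00440.
dp/dt = 0.02937 − 0.00440 = 0.02497.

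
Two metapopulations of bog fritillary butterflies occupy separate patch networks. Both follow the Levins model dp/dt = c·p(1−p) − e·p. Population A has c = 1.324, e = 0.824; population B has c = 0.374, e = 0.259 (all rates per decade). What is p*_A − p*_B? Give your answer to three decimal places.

A: p*_A = 1 − 0.824/1.324 = 0.3776.
B: p*_B = 1 − 0.259/0.374 = 0.3075.
p*_A − p*_B = 0.3776 − 0.3075 = 0.0702.

0.070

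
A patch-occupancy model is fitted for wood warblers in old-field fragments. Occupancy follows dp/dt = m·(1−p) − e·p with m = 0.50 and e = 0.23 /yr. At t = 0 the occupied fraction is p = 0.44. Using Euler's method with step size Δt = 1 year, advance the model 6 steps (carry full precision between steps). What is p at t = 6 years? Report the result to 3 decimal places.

Update rule: p ← p + [m·(1−p) − e·p]·Δt with Δt = 1.
t = 1: p = 0.44000 + (+0.17880) = 0.61880
t = 2: p = 0.61880 + (+0.04828) = 0.66708
t = 3: p = 0.66708 + (+0.01303) = 0.68011
t = 4: p = 0.68011 + (+0.00352) = 0.68363
t = 5: p = 0.68363 + (+0.00095) = 0.68458
t = 6: p = 0.68458 + (+0.00026) = 0.68484

0.685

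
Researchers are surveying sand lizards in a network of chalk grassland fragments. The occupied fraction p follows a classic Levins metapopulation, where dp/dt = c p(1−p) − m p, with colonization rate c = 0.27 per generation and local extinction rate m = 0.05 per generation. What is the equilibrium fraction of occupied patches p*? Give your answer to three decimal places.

0.815

At equilibrium, colonization balances extinction: c·p*·(1−p*) = m·p*.
So p* = 1 − m/c = 1 − 0.05/0.27 = 1 − 0.1852 = 0.8148.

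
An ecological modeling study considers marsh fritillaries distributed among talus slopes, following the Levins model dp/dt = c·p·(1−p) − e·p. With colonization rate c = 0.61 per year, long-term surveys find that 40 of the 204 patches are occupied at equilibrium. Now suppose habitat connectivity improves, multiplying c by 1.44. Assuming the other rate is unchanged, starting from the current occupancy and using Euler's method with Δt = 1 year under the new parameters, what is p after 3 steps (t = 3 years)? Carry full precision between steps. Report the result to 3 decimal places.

Observed p* = 40/204 = 0.19608.
Balance c(1−p*) = e gives e = 0.61×(1 − 0.19608) = 0.49039.
Starting from p₀ = 0.19608; update p ← p + (dp/dt)·Δt with the new parameters.
p: 0.19608 → 0.23839  (Δp = +0.04231)
p: 0.23839 → 0.28096  (Δp = +0.04258)
p: 0.28096 → 0.32064  (Δp = +0.03967)

0.321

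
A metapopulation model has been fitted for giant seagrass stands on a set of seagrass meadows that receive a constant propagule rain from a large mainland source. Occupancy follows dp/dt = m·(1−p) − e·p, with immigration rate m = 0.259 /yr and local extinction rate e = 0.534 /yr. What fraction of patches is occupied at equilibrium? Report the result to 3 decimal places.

0.327

At equilibrium the propagule rain into empty patches balances local extinction: m(1−p*) = e·p*.
p* = m/(m+e) = 0.259/(0.259+0.534) = 0.259/0.7930 = 0.3266.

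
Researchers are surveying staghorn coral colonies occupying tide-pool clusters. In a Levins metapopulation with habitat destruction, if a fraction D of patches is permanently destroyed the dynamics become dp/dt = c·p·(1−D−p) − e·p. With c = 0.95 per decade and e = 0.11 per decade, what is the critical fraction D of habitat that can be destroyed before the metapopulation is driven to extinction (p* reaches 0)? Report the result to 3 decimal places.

The nontrivial equilibrium is p* = (1−D) − e/c; extinction occurs when this hits zero.
So D_crit = 1 − e/c = 1 − 0.11/0.95 = 1 − 0.1158 = 0.8842.
This equals the undisturbed p*, a classic result of Lande's extension.

0.884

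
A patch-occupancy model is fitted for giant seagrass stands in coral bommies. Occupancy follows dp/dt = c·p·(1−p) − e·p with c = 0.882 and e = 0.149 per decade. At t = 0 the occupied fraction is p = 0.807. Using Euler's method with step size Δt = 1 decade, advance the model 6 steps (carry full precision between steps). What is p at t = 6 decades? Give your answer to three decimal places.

0.831

Update rule: p ← p + [c·p·(1−p) − e·p]·Δt with Δt = 1.
p: 0.80700 → 0.82413  (Δp = +0.01713)
p: 0.82413 → 0.82917  (Δp = +0.00504)
p: 0.82917 → 0.83056  (Δp = +0.00139)
p: 0.83056 → 0.83093  (Δp = +0.00037)
p: 0.83093 → 0.83103  (Δp = +0.00010)
p: 0.83103 → 0.83106  (Δp = +0.00003)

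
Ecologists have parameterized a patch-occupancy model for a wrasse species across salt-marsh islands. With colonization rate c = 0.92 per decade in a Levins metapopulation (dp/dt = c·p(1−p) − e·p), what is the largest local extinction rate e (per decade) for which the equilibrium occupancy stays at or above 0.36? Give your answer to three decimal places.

0.589

1 − e/c ≥ 0.36 ⇒ e ≤ c(1 − 0.36) = 0.92 × 0.6400.
e_max = 0.5888.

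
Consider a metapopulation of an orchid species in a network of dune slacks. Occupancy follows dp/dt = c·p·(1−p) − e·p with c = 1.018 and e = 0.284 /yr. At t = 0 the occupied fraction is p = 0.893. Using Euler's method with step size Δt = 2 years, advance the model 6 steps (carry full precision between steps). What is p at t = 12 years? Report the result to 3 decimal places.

0.722

Update rule: p ← p + [c·p·(1−p) − e·p]·Δt with Δt = 2.
step 1: Δp = -0.31268, p = 0.58032
step 2: Δp = +0.16625, p = 0.74656
step 3: Δp = -0.03882, p = 0.70774
step 4: Δp = +0.01914, p = 0.72688
step 5: Δp = -0.00867, p = 0.71821
step 6: Δp = +0.00411, p = 0.72232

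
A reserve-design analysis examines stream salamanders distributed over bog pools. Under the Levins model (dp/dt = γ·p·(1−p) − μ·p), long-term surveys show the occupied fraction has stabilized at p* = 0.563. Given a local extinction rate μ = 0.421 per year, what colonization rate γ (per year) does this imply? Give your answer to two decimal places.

At equilibrium γ(1−p*) = μ, so γ = μ/(1−p*).
γ = 0.421/(1 − 0.563) = 0.421/0.4370 = 0.9634.

0.96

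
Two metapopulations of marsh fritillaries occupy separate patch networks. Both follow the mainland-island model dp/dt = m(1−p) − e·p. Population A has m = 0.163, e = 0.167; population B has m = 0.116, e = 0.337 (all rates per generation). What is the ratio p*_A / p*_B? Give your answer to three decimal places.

1.929

A: p*_A = m/(m+e) = 0.163/0.3300 = 0.4939.
B: p*_B = 0.116/0.4530 = 0.2561.
p*_A / p*_B = 0.4939/0.2561 = 1.9289.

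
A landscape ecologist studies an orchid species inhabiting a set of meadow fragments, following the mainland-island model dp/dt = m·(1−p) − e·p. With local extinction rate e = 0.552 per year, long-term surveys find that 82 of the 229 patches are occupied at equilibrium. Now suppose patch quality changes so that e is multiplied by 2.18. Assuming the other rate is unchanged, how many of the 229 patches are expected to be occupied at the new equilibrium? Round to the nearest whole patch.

Observed p* = 82/229 = 0.35808.
Balance m(1−p*) = e·p* gives m = e·p*/(1−p*) = 0.552×0.35808/0.64192 = 0.30792.
New p* = m/(m+e) = 0.30792/(0.30792+1.20336) = 0.20375.
Expected occupied = 229 × 0.20375 = 46.66 ≈ 47.

47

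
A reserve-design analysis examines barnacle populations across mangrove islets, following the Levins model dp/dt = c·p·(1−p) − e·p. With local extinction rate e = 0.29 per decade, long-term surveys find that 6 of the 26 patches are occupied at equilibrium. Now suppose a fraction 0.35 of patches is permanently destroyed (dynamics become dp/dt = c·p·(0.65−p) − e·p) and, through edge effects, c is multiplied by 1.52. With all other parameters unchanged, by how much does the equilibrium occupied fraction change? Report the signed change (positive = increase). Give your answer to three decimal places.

-0.087

Observed p* = 6/26 = 0.23077.
Balance c(1−p*) = e gives c = e/(1 − 0.23077) = 0.29/0.76923 = 0.37700.
New p* = 0.65 − e/c = 0.65 − 0.29000/0.57304 = 0.14393.
Δp* = 0.14393 − 0.23077 = -0.08684.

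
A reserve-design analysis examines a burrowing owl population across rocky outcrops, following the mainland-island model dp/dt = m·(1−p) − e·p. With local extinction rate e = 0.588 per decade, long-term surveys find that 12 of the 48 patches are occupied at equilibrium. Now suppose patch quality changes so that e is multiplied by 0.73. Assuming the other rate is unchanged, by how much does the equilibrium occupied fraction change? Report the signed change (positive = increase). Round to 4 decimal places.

0.0635

Observed p* = 12/48 = 0.25000.
Balance m(1−p*) = e·p* gives m = e·p*/(1−p*) = 0.588×0.25000/0.75000 = 0.19600.
New p* = m/(m+e) = 0.19600/(0.19600+0.42924) = 0.31348.
Δp* = 0.31348 − 0.25000 = +0.06348.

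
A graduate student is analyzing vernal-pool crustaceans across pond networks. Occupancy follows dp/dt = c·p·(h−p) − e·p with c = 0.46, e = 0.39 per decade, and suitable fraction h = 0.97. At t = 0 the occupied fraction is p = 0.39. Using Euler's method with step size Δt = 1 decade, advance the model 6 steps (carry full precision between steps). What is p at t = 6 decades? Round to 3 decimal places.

0.230

Update rule: p ← p + [c·p·(h−p) − e·p]·Δt with Δt = 1.
  1  |  dp/dt·Δt = -0.048048  |  p_1 = 0.341952
  2  |  dp/dt·Δt = -0.034571  |  p_2 = 0.307381
  3  |  dp/dt·Δt = -0.026187  |  p_3 = 0.281194
  4  |  dp/dt·Δt = -0.020569  |  p_4 = 0.260625
  5  |  dp/dt·Δt = -0.016599  |  p_5 = 0.244026
  6  |  dp/dt·Δt = -0.013678  |  p_6 = 0.230348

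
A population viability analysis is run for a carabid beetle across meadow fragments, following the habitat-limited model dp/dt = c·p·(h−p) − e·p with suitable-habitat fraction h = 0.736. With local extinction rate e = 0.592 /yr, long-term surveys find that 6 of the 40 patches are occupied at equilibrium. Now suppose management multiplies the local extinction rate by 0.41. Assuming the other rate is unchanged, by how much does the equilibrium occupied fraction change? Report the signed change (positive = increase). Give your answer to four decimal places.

0.3457

Observed p* = 6/40 = 0.15000.
Balance c(h−p*) = e gives c = e/(0.736 − 0.15000) = 0.592/0.58600 = 1.01024.
New p* = 0.736 − e/c = 0.736 − 0.24272/1.01024 = 0.49574.
Δp* = 0.49574 − 0.15000 = +0.34574.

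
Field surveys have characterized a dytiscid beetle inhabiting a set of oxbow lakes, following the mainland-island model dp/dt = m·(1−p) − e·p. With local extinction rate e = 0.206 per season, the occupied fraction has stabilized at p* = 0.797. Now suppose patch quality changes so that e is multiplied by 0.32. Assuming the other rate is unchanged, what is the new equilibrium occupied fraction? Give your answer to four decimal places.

0.9246

Balance m(1−p*) = e·p* gives m = e·p*/(1−p*) = 0.206×0.79700/0.20300 = 0.80878.
New p* = m/(m+e) = 0.80878/(0.80878+0.06592) = 0.92464.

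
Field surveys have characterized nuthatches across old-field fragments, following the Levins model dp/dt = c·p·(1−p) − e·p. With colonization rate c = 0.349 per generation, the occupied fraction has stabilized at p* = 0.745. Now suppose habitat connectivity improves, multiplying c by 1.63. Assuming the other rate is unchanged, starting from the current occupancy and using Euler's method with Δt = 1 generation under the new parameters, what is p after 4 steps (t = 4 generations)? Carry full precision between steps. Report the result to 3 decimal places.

Balance c(1−p*) = e gives e = 0.349×(1 − 0.74500) = 0.08899.
Starting from p₀ = 0.74500; update p ← p + (dp/dt)·Δt with the new parameters.
step 1: Δp = +0.04177, p = 0.78677
step 2: Δp = +0.02542, p = 0.81219
step 3: Δp = +0.01449, p = 0.82668
step 4: Δp = +0.00794, p = 0.83462

0.835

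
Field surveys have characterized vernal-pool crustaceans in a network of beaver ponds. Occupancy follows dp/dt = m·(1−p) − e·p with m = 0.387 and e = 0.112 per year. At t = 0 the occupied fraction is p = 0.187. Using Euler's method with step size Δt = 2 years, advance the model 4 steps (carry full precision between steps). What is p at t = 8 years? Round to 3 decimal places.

Update rule: p ← p + [m·(1−p) − e·p]·Δt with Δt = 2.
step 1: Δp = +0.58737, p = 0.77437
step 2: Δp = +0.00117, p = 0.77555
step 3: Δp = +0.00000, p = 0.77555
step 4: Δp = +0.00000, p = 0.77555

0.776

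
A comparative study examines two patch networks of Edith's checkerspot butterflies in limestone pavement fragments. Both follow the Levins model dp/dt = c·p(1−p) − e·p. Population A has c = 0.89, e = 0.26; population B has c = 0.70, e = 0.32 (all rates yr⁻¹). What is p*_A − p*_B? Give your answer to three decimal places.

0.165

A: p*_A = 1 − 0.26/0.89 = 0.7079.
B: p*_B = 1 − 0.32/0.70 = 0.5429.
p*_A − p*_B = 0.7079 − 0.5429 = 0.1650.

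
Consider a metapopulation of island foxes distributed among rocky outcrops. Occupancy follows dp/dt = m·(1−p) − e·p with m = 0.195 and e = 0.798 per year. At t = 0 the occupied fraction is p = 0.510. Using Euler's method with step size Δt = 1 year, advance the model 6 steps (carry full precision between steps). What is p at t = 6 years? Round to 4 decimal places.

0.1964

Update rule: p ← p + [m·(1−p) − e·p]·Δt with Δt = 1.
t = 1: p = 0.51000 + (-0.31143) = 0.19857
t = 2: p = 0.19857 + (-0.00218) = 0.19639
t = 3: p = 0.19639 + (-0.00002) = 0.19637
t = 4: p = 0.19637 + (-0.00000) = 0.19637
t = 5: p = 0.19637 + (-0.00000) = 0.19637
t = 6: p = 0.19637 + (-0.00000) = 0.19637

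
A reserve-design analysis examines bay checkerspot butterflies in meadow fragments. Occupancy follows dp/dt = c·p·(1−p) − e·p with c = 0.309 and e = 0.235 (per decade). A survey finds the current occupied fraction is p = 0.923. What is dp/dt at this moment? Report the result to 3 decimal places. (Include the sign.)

Colonization term: c·p·(1−p) = 0.309×0.923×0.0770 = 0.02196.
Extinction term: e·p = 0.21690.
dp/dt = 0.02196 − 0.21690 = -0.19494.

-0.195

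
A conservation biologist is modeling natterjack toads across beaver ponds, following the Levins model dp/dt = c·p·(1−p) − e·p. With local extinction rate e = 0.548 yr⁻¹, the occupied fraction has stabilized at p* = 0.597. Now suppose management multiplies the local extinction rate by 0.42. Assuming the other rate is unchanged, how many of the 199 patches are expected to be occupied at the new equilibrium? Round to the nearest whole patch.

Balance c(1−p*) = e gives c = e/(1 − 0.59700) = 0.548/0.40300 = 1.35980.
New p* = 1 − e/c = 1 − 0.23016/1.35980 = 0.83074.
Expected occupied = 199 × 0.83074 = 165.32 ≈ 165.

165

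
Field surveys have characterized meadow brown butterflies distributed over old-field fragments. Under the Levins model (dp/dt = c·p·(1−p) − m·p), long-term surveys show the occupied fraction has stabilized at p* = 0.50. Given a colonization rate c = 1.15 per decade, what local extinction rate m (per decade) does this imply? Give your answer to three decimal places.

0.575

At equilibrium c(1−p*) = m.
m = 1.15 × (1 − 0.50) = 1.15 × 0.5000 = 0.5750.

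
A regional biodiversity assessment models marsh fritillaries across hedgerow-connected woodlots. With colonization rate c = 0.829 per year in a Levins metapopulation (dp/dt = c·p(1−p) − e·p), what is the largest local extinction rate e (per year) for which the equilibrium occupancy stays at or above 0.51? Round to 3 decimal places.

1 − e/c ≥ 0.51 ⇒ e ≤ c(1 − 0.51) = 0.829 × 0.4900.
e_max = 0.4062.

0.406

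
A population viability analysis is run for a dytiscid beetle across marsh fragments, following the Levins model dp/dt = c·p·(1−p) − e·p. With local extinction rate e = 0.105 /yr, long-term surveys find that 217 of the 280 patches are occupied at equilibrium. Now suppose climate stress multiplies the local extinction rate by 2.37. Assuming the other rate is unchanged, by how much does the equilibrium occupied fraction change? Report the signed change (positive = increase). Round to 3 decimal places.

-0.308

Observed p* = 217/280 = 0.77500.
Balance c(1−p*) = e gives c = e/(1 − 0.77500) = 0.105/0.22500 = 0.46667.
New p* = 1 − e/c = 1 − 0.24885/0.46667 = 0.46675.
Δp* = 0.46675 − 0.77500 = -0.30825.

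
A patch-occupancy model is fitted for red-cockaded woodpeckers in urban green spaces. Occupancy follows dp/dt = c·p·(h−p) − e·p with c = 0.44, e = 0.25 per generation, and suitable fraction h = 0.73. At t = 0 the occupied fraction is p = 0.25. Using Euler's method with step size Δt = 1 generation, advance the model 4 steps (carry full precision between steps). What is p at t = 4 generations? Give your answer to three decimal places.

0.219

Update rule: p ← p + [c·p·(h−p) − e·p]·Δt with Δt = 1.
  1  |  dp/dt·Δt = -0.009700  |  p_1 = 0.240300
  2  |  dp/dt·Δt = -0.008298  |  p_2 = 0.232002
  3  |  dp/dt·Δt = -0.007164  |  p_3 = 0.224838
  4  |  dp/dt·Δt = -0.006234  |  p_4 = 0.218603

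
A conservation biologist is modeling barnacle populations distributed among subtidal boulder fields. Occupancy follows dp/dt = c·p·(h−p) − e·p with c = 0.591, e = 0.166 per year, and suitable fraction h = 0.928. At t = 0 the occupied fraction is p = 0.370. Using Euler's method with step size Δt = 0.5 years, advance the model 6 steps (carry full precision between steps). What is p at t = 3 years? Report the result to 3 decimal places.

Update rule: p ← p + [c·p·(h−p) − e·p]·Δt with Δt = 0.5.
p: 0.37000 → 0.40030  (Δp = +0.03030)
p: 0.40030 → 0.42949  (Δp = +0.02920)
p: 0.42949 → 0.45712  (Δp = +0.02762)
p: 0.45712 → 0.48278  (Δp = +0.02567)
p: 0.48278 → 0.50623  (Δp = +0.02344)
p: 0.50623 → 0.52730  (Δp = +0.02108)

0.527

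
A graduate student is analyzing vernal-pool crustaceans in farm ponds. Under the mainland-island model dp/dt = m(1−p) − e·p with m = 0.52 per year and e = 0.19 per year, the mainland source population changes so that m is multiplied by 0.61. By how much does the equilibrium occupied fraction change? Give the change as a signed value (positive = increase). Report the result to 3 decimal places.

Before: p* = 0.52/(0.52+0.19) = 0.7324.
After: m = 0.3172, e = 0.19; p* = 0.3172/0.5072 = 0.6254.
Δp* = 0.6254 − 0.7324 = -0.1070.

-0.107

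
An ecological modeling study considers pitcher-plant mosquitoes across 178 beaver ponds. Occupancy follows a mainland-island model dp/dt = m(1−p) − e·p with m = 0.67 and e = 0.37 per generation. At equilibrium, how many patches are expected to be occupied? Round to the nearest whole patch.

p* = m/(m+e) = 0.67/1.0400 = 0.6442.
Expected occupied patches = N × p* = 178 × 0.6442 = 114.67 ≈ 115.

115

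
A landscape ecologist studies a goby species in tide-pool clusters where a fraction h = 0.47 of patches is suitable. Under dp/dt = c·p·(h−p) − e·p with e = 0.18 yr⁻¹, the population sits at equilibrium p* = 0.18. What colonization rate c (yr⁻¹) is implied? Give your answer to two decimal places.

0.62

At equilibrium c(h−p*) = e, so c = e/(h−p*).
c = 0.18/(0.47 − 0.18) = 0.18/0.2900 = 0.6207.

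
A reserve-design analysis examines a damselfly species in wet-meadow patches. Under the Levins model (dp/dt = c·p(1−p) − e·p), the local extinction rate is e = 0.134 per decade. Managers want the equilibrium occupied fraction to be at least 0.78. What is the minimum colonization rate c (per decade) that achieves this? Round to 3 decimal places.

0.609

p* = 1 − e/c ≥ 0.78 requires e/c ≤ 0.2200, i.e. c ≥ e/0.2200.
c_min = 0.134/0.2200 = 0.6091.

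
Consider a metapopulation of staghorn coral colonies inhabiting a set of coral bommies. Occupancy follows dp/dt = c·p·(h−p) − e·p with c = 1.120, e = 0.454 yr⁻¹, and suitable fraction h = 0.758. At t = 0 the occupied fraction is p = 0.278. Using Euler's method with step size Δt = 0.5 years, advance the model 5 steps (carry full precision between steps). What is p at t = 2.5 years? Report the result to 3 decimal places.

Update rule: p ← p + [c·p·(h−p) − e·p]·Δt with Δt = 0.5.
t = 0.5: p = 0.27800 + (+0.01162) = 0.28962
t = 1: p = 0.28962 + (+0.01022) = 0.29984
t = 1.5: p = 0.29984 + (+0.00887) = 0.30871
t = 2: p = 0.30871 + (+0.00760) = 0.31630
t = 2.5: p = 0.31630 + (+0.00644) = 0.32274

0.323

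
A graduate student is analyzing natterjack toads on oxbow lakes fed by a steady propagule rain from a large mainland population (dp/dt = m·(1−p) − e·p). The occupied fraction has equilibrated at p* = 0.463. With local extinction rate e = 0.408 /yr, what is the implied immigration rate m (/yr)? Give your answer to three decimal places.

At equilibrium m(1−p*) = e·p*, so m = e·p*/(1−p*).
m = 0.408 × 0.463 / 0.5370 = 0.1889/0.5370 = 0.3518.

0.352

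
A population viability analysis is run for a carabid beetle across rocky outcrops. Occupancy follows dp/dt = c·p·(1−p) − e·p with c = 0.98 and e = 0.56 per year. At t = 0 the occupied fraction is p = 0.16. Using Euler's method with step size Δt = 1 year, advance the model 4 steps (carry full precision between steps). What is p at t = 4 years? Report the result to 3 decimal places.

Update rule: p ← p + [c·p·(1−p) − e·p]·Δt with Δt = 1.
p: 0.16000 → 0.20211  (Δp = +0.04211)
p: 0.20211 → 0.24697  (Δp = +0.04485)
p: 0.24697 → 0.29092  (Δp = +0.04395)
p: 0.29092 → 0.33016  (Δp = +0.03924)

0.330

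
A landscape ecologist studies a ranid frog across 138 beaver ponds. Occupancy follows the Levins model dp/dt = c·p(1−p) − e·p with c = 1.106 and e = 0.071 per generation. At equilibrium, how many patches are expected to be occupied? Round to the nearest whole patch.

p* = 1 − e/c = 1 − 0.071/1.106 = 0.9358.
Expected occupied patches = N × p* = 138 × 0.9358 = 129.14 ≈ 129.

129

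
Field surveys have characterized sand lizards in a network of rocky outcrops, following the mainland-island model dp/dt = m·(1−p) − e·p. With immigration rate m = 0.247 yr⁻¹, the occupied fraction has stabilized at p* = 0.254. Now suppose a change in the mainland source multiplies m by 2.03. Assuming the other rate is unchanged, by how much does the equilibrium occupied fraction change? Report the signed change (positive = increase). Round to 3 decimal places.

Balance m(1−p*) = e·p* gives e = m(1−p*)/p* = 0.247×0.74600/0.25400 = 0.72544.
New p* = m/(m+e) = 0.50141/(0.50141+0.72544) = 0.40870.
Δp* = 0.40870 − 0.25400 = +0.15470.

0.155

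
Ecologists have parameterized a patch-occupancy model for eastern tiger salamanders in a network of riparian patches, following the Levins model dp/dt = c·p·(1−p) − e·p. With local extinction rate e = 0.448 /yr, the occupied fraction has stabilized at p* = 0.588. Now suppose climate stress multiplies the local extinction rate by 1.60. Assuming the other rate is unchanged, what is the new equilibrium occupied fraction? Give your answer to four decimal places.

0.3408

Balance c(1−p*) = e gives c = e/(1 − 0.58800) = 0.448/0.41200 = 1.08738.
New p* = 1 − e/c = 1 − 0.71680/1.08738 = 0.34080.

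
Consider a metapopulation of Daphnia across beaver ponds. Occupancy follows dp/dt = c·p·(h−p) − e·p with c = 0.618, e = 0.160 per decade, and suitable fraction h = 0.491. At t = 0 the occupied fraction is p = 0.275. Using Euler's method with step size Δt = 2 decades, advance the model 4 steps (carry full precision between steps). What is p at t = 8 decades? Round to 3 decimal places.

0.241

Update rule: p ← p + [c·p·(h−p) − e·p]·Δt with Δt = 2.
step 1: Δp = -0.01458, p = 0.26042
step 2: Δp = -0.00911, p = 0.25130
step 3: Δp = -0.00596, p = 0.24534
step 4: Δp = -0.00401, p = 0.24132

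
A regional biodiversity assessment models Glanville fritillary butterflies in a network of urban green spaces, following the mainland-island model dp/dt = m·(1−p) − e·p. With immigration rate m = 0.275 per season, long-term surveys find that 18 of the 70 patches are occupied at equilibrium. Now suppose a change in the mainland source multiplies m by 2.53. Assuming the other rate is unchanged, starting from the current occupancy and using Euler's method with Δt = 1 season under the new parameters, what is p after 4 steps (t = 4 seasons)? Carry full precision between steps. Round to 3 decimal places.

Observed p* = 18/70 = 0.25714.
Balance m(1−p*) = e·p* gives e = m(1−p*)/p* = 0.275×0.74286/0.25714 = 0.79444.
Starting from p₀ = 0.25714; update p ← p + (dp/dt)·Δt with the new parameters.
t = 1: p = 0.25714 + (+0.31256) = 0.56970
t = 2: p = 0.56970 + (-0.15321) = 0.41649
t = 3: p = 0.41649 + (+0.07510) = 0.49159
t = 4: p = 0.49159 + (-0.03682) = 0.45477

0.455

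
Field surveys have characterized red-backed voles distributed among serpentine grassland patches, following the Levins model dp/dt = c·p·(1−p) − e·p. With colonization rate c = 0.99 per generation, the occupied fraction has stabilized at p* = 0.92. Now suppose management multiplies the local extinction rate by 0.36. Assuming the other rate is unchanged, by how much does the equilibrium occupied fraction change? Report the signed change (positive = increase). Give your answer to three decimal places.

0.051

Balance c(1−p*) = e gives e = 0.99×(1 − 0.92000) = 0.07920.
New p* = 1 − e/c = 1 − 0.02851/0.99000 = 0.97120.
Δp* = 0.97120 − 0.92000 = +0.05120.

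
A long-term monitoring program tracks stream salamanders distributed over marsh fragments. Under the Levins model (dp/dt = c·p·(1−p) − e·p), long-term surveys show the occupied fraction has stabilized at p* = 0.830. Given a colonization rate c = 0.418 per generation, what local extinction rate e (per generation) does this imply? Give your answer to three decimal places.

At equilibrium c(1−p*) = e.
e = 0.418 × (1 − 0.830) = 0.418 × 0.1700 = 0.0711.

0.071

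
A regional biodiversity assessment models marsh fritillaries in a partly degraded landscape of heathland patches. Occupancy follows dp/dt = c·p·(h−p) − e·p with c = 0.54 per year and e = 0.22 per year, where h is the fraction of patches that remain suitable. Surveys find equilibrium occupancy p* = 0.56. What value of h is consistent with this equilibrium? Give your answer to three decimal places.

At equilibrium c(h−p*) = e, so h = p* + e/c.
h = 0.56 + 0.22/0.54 = 0.56 + 0.4074 = 0.9674.

0.967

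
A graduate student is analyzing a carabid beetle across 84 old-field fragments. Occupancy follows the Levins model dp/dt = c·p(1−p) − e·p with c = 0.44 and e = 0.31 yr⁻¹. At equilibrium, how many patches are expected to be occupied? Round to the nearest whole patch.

25

p* = 1 − e/c = 1 − 0.31/0.44 = 0.2955.
Expected occupied patches = N × p* = 84 × 0.2955 = 24.82 ≈ 25.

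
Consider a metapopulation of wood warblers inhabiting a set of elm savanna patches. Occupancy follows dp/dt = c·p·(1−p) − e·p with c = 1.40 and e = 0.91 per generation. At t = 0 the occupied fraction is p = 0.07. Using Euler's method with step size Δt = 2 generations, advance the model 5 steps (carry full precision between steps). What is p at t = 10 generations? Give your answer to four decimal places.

0.3493

Update rule: p ← p + [c·p·(1−p) − e·p]·Δt with Δt = 2.
t = 2: p = 0.07000 + (+0.05488) = 0.12488
t = 4: p = 0.12488 + (+0.07872) = 0.20360
t = 6: p = 0.20360 + (+0.08346) = 0.28706
t = 8: p = 0.28706 + (+0.05059) = 0.33765
t = 10: p = 0.33765 + (+0.01168) = 0.34933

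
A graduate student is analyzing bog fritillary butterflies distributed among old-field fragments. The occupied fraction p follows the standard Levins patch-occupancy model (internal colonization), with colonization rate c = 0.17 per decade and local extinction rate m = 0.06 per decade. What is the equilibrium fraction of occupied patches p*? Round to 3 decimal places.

0.647

At equilibrium, colonization balances extinction: c·p*·(1−p*) = m·p*.
So p* = 1 − m/c = 1 − 0.06/0.17 = 1 − 0.3529 = 0.6471.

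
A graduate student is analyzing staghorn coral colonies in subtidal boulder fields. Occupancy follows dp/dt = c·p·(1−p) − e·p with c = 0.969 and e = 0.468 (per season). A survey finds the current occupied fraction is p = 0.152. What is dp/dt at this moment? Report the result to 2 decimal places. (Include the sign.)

Colonization term: c·p·(1−p) = 0.969×0.152×0.8480 = 0.12490.
Extinction term: e·p = 0.07114.
dp/dt = 0.12490 − 0.07114 = 0.05376.

0.05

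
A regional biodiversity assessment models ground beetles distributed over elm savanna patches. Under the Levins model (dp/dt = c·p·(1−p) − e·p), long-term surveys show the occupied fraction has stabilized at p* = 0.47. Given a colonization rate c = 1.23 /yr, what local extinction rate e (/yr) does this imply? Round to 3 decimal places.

At equilibrium c(1−p*) = e.
e = 1.23 × (1 − 0.47) = 1.23 × 0.5300 = 0.6519.

0.652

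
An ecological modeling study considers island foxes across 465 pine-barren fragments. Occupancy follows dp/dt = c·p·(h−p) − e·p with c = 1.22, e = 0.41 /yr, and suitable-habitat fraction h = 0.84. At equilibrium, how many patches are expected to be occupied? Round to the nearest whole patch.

p* = h − e/c = 0.84 − 0.3361 = 0.5039.
Expected occupied patches = N × p* = 465 × 0.5039 = 234.33 ≈ 234.

234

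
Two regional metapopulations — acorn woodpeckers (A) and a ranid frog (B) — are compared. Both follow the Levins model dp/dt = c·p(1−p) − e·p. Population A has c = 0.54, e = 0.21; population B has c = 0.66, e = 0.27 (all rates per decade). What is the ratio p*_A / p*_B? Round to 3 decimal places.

A: p*_A = 1 − 0.21/0.54 = 0.6111.
B: p*_B = 1 − 0.27/0.66 = 0.5909.
p*_A / p*_B = 0.6111/0.5909 = 1.0342.

1.034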